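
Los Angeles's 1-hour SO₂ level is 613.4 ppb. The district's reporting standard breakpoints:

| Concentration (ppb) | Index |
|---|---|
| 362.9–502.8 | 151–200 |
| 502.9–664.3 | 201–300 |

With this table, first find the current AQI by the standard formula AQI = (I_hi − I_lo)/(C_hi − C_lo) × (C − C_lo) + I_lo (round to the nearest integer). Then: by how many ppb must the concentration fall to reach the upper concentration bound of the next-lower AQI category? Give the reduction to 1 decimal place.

SO₂ 613.4: bracket 502.9–664.3 → index 201–300; slope 99/161.4, offset 110.5.
AQI = 201 + 99/161.4·110.5 ≈ 268.78 ⇒ 269.
Current AQI 269 is in the Very Unhealthy range (201–300). The next-lower category tops out at AQI 200, whose upper concentration bound is 502.8 ppb.
Reduction needed = 613.4 − 502.8 = 110.6 ppb.

110.6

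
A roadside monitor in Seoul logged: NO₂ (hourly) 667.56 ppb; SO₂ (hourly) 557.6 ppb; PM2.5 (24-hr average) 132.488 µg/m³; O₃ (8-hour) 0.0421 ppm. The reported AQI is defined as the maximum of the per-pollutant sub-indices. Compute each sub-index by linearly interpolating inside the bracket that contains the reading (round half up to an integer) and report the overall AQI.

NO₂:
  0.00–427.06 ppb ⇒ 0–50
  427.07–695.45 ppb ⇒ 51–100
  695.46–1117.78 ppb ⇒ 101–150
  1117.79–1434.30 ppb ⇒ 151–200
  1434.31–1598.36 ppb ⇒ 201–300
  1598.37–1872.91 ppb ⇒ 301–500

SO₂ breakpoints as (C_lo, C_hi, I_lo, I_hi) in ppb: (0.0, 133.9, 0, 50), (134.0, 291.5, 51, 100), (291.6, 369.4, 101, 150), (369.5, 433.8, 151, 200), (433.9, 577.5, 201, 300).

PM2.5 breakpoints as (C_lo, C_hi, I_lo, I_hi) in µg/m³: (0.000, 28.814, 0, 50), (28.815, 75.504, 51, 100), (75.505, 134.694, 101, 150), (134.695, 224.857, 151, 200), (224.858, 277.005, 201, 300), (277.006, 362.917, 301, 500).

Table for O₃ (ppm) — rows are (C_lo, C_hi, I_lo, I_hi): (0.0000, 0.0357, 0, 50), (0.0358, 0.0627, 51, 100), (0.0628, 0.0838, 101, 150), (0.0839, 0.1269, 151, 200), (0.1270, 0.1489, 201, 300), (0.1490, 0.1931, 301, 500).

NO₂: row 427.07–695.45 (AQI 51–100). (100−51)·(667.56−427.07)/(695.45−427.07) + 51 = 49·240.49/268.38 + 51 ≈ 94.91 → 95.
SO₂ 557.6: bracket 433.9–577.5 → index 201–300; slope 99/143.6, offset 123.7.
AQI = 201 + 99/143.6·123.7 ≈ 286.28 ⇒ 286.
PM2.5 132.488: bracket 75.505–134.694 → index 101–150; slope 49/59.189, offset 56.983.
AQI = 101 + 49/59.189·56.983 ≈ 148.17 ⇒ 148.
O₃: row 0.0358–0.0627 (AQI 51–100). (100−51)·(0.0421−0.0358)/(0.0627−0.0358) + 51 = 49·0.0063/0.0269 + 51 ≈ 62.48 → 62.
Sub-indices: NO₂→95, SO₂→286, PM2.5→148, O₃→62. Overall AQI = max = 286; dominant pollutant is SO₂.

286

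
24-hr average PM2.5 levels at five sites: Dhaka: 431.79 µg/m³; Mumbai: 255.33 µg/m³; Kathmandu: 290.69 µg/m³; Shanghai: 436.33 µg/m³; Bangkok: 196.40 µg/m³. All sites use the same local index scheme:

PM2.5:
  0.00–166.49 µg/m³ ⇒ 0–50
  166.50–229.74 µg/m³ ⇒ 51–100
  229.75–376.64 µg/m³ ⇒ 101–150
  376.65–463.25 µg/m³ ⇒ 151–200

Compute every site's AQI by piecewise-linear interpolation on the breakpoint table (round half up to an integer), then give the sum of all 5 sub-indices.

672

Dhaka: 431.79 ∈ [376.65, 463.25] ↔ index [151, 200].
151 + (431.79−376.65)·(200−151)/(463.25−376.65) = 151 + 55.14·49/86.60 ≈ 182.20, so AQI = 182.
Mumbai: 255.33 lies in 229.75–376.64, so I_lo=101, I_hi=150, C_lo=229.75, C_hi=376.64.
(150−101)/(376.64−229.75) × (255.33−229.75) + 101 = 49/146.89 × 25.58 + 101 ≈ 109.53 → 110.
Kathmandu: 290.69 lies in 229.75–376.64, so I_lo=101, I_hi=150, C_lo=229.75, C_hi=376.64.
(150−101)/(376.64−229.75) × (290.69−229.75) + 101 = 49/146.89 × 60.94 + 101 ≈ 121.33 → 121.
Shanghai 436.33: bracket 376.65–463.25 → index 151–200; slope 49/86.60, offset 59.68.
AQI = 151 + 49/86.60·59.68 ≈ 184.77 ⇒ 185.
Bangkok: 196.40 ∈ [166.50, 229.74] ↔ index [51, 100].
51 + (196.40−166.50)·(100−51)/(229.74−166.50) = 51 + 29.90·49/63.24 ≈ 74.17, so AQI = 74.
AQIs: Dhaka=182, Mumbai=110, Kathmandu=121, Shanghai=185, Bangkok=74. Sum = 182 + 110 + 121 + 185 + 74 = 672.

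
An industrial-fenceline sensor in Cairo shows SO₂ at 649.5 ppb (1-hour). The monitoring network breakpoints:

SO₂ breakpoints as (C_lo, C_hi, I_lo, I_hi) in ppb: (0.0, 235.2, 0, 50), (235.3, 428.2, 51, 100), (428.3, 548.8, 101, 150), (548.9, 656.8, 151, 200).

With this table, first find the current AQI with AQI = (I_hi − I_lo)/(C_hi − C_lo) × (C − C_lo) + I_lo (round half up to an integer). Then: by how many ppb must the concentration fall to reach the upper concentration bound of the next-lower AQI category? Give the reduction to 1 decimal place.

100.7

SO₂: row 548.9–656.8 (AQI 151–200). (200−151)·(649.5−548.9)/(656.8−548.9) + 151 = 49·100.6/107.9 + 151 ≈ 196.68 → 197.
Current AQI 197 is in the Unhealthy range (151–200). The next-lower category tops out at AQI 150, whose upper concentration bound is 548.8 ppb.
Reduction needed = 649.5 − 548.8 = 100.7 ppb.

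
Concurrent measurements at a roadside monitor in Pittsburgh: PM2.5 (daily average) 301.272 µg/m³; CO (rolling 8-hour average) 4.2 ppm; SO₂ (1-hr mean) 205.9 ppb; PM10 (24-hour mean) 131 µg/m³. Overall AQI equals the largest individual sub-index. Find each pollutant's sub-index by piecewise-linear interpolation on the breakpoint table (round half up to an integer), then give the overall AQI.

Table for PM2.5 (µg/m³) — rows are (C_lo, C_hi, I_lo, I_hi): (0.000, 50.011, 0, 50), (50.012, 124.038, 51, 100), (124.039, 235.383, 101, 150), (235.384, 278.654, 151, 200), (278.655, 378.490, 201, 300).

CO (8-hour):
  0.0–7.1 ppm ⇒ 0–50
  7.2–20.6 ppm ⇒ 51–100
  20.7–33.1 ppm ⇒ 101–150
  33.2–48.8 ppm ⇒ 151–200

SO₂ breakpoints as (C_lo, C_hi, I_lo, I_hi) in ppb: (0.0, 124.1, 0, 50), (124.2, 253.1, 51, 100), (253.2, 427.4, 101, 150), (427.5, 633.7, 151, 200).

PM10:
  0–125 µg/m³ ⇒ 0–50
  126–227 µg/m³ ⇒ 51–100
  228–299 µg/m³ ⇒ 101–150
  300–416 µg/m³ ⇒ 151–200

223

PM2.5: row 278.655–378.490 (AQI 201–300). (300−201)·(301.272−278.655)/(378.490−278.655) + 201 = 99·22.617/99.835 + 201 ≈ 223.43 → 223.
CO 4.2: bracket 0.0–7.1 → index 0–50; slope 50/7.1, offset 4.2.
AQI = 0 + 50/7.1·4.2 ≈ 29.58 ⇒ 30.
SO₂: 205.9 lies in 124.2–253.1, so I_lo=51, I_hi=100, C_lo=124.2, C_hi=253.1.
(100−51)/(253.1−124.2) × (205.9−124.2) + 51 = 49/128.9 × 81.7 + 51 ≈ 82.06 → 82.
PM10: 131 ∈ [126, 227] ↔ index [51, 100].
51 + (131−126)·(100−51)/(227−126) = 51 + 5·49/101 ≈ 53.43, so AQI = 53.
Sub-indices: PM2.5→223, CO→30, SO₂→82, PM10→53. Overall AQI = max = 223; dominant pollutant is PM2.5.
AQI 223: Very Unhealthy.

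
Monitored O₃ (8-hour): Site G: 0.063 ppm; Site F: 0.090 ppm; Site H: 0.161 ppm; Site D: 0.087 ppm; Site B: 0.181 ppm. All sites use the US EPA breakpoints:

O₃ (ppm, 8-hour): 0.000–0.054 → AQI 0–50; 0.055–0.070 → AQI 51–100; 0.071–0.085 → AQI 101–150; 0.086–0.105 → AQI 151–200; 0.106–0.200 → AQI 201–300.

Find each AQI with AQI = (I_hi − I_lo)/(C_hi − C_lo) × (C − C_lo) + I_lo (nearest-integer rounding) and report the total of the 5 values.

Site G: 0.063 lies in 0.055–0.070, so I_lo=51, I_hi=100, C_lo=0.055, C_hi=0.070.
(100−51)/(0.070−0.055) × (0.063−0.055) + 51 = 49/0.015 × 0.008 + 51 ≈ 77.13 → 77.
Site F: 0.090 ∈ [0.086, 0.105] ↔ index [151, 200].
151 + (0.090−0.086)·(200−151)/(0.105−0.086) = 151 + 0.004·49/0.019 ≈ 161.32, so AQI = 161.
Site H: row 0.106–0.200 (AQI 201–300). (300−201)·(0.161−0.106)/(0.200−0.106) + 201 = 99·0.055/0.094 + 201 ≈ 258.93 → 259.
Site D 0.087: bracket 0.086–0.105 → index 151–200; slope 49/0.019, offset 0.001.
AQI = 151 + 49/0.019·0.001 ≈ 153.58 ⇒ 154.
Site B: row 0.106–0.200 (AQI 201–300). (300−201)·(0.181−0.106)/(0.200−0.106) + 201 = 99·0.075/0.094 + 201 ≈ 279.99 → 280.
AQIs: Site G=77, Site F=161, Site H=259, Site D=154, Site B=280. Sum = 77 + 161 + 259 + 154 + 280 = 931.

931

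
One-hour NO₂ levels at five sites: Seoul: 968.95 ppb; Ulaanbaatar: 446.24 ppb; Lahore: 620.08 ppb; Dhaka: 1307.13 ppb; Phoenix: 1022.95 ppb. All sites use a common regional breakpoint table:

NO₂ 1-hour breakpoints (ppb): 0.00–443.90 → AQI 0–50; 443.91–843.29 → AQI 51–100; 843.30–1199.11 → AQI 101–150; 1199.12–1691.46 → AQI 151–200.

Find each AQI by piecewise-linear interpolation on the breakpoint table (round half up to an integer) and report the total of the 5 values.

530

Seoul: 968.95 lies in 843.30–1199.11, so I_lo=101, I_hi=150, C_lo=843.30, C_hi=1199.11.
(150−101)/(1199.11−843.30) × (968.95−843.30) + 101 = 49/355.81 × 125.65 + 101 ≈ 118.30 → 118.
Ulaanbaatar: row 443.91–843.29 (AQI 51–100). (100−51)·(446.24−443.91)/(843.29−443.91) + 51 = 49·2.33/399.38 + 51 ≈ 51.29 → 51.
Lahore: 620.08 ∈ [443.91, 843.29] ↔ index [51, 100].
51 + (620.08−443.91)·(100−51)/(843.29−443.91) = 51 + 176.17·49/399.38 ≈ 72.61, so AQI = 73.
Dhaka: row 1199.12–1691.46 (AQI 151–200). (200−151)·(1307.13−1199.12)/(1691.46−1199.12) + 151 = 49·108.01/492.34 + 151 ≈ 161.75 → 162.
Phoenix 1022.95: bracket 843.30–1199.11 → index 101–150; slope 49/355.81, offset 179.65.
AQI = 101 + 49/355.81·179.65 ≈ 125.74 ⇒ 126.
AQIs: Seoul=118, Ulaanbaatar=51, Lahore=73, Dhaka=162, Phoenix=126. Sum = 118 + 51 + 73 + 162 + 126 = 530.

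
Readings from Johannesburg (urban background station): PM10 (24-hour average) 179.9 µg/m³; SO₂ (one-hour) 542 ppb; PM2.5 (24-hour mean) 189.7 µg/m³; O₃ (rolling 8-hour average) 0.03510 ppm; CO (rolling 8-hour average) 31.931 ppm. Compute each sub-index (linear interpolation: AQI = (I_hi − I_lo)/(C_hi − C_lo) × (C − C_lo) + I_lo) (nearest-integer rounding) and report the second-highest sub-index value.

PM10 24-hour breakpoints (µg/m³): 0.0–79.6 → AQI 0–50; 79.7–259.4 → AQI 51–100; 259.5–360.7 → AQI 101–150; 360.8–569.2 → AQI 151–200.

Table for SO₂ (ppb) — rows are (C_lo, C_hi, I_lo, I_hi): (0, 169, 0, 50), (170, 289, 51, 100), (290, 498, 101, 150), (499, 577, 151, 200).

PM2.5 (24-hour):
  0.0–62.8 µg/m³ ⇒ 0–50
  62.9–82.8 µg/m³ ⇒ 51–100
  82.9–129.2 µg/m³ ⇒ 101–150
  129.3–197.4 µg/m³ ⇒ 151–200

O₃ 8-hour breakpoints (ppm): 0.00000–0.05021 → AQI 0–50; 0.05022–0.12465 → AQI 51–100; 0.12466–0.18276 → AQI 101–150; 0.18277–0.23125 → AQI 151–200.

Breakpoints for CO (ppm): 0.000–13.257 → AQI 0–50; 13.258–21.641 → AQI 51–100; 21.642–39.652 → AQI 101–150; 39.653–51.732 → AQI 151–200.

PM10: row 79.7–259.4 (AQI 51–100). (100−51)·(179.9−79.7)/(259.4−79.7) + 51 = 49·100.2/179.7 + 51 ≈ 78.32 → 78.
SO₂ 542: bracket 499–577 → index 151–200; slope 49/78, offset 43.
AQI = 151 + 49/78·43 ≈ 178.01 ⇒ 178.
PM2.5: row 129.3–197.4 (AQI 151–200). (200−151)·(189.7−129.3)/(197.4−129.3) + 151 = 49·60.4/68.1 + 151 ≈ 194.46 → 194.
O₃ 0.03510: bracket 0.00000–0.05021 → index 0–50; slope 50/0.05021, offset 0.03510.
AQI = 0 + 50/0.05021·0.03510 ≈ 34.95 ⇒ 35.
CO: 31.931 lies in 21.642–39.652, so I_lo=101, I_hi=150, C_lo=21.642, C_hi=39.652.
(150−101)/(39.652−21.642) × (31.931−21.642) + 101 = 49/18.010 × 10.289 + 101 ≈ 128.99 → 129.
Sub-indices: PM10→78, SO₂→178, PM2.5→194, O₃→35, CO→129. Ranked high→low: 194, 178, 129, 78, 35. Second-highest sub-index = 178.

178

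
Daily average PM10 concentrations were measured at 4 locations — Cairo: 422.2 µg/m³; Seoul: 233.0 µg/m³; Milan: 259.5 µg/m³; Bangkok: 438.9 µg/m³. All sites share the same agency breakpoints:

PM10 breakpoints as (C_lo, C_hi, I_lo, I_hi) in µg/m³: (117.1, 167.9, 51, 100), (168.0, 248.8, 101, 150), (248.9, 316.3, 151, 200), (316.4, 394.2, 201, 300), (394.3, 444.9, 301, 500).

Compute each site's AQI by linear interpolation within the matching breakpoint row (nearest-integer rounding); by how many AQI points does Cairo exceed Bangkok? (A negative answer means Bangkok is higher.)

-65

Cairo 422.2: bracket 394.3–444.9 → index 301–500; slope 199/50.6, offset 27.9.
AQI = 301 + 199/50.6·27.9 ≈ 410.73 ⇒ 411.
Seoul: 233.0 lies in 168.0–248.8, so I_lo=101, I_hi=150, C_lo=168.0, C_hi=248.8.
(150−101)/(248.8−168.0) × (233.0−168.0) + 101 = 49/80.8 × 65.0 + 101 ≈ 140.42 → 140.
Milan: 259.5 ∈ [248.9, 316.3] ↔ index [151, 200].
151 + (259.5−248.9)·(200−151)/(316.3−248.9) = 151 + 10.6·49/67.4 ≈ 158.71, so AQI = 159.
Bangkok 438.9: bracket 394.3–444.9 → index 301–500; slope 199/50.6, offset 44.6.
AQI = 301 + 199/50.6·44.6 ≈ 476.40 ⇒ 476.
AQIs: Cairo=411, Seoul=140, Milan=159, Bangkok=476. Cairo (411) − Bangkok (476) = -65.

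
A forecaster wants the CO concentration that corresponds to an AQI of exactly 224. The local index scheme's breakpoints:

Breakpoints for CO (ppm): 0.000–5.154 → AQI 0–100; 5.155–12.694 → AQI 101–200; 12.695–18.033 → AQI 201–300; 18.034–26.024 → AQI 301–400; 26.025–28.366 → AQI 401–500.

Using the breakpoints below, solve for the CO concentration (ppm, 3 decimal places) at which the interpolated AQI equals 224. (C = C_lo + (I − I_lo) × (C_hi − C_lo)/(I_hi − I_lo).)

AQI 224 lies in the 201–300 band, which corresponds to 12.695–18.033 ppm.
C = 12.695 + (224−201)×(18.033−12.695)/(300−201) = 12.695 + 23×5.338/99 ≈ 13.93514 ppm → 13.935 ppm to 3 dp.

13.935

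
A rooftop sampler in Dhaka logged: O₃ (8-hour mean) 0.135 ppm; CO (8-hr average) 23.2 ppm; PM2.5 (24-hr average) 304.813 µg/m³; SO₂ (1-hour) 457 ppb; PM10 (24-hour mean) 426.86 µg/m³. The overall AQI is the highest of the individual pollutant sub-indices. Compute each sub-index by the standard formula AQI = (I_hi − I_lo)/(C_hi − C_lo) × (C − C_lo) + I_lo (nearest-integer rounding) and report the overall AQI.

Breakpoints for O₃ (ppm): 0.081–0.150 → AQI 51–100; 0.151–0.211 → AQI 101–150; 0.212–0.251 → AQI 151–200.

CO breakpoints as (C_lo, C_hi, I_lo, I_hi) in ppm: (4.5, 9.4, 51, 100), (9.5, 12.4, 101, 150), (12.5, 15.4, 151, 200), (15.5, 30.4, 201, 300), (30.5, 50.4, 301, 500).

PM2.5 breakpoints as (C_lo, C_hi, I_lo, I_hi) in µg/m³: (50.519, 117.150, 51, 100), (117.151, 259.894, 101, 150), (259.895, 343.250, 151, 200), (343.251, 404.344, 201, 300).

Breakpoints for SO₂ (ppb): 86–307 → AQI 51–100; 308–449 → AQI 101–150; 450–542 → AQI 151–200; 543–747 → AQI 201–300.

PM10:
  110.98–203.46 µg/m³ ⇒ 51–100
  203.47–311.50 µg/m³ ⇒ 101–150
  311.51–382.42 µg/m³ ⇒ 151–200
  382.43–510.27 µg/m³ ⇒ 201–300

252

O₃: 0.135 lies in 0.081–0.150, so I_lo=51, I_hi=100, C_lo=0.081, C_hi=0.150.
(100−51)/(0.150−0.081) × (0.135−0.081) + 51 = 49/0.069 × 0.054 + 51 ≈ 89.35 → 89.
CO: 23.2 lies in 15.5–30.4, so I_lo=201, I_hi=300, C_lo=15.5, C_hi=30.4.
(300−201)/(30.4−15.5) × (23.2−15.5) + 201 = 99/14.9 × 7.7 + 201 ≈ 252.16 → 252.
PM2.5: row 259.895–343.250 (AQI 151–200). (200−151)·(304.813−259.895)/(343.250−259.895) + 151 = 49·44.918/83.355 + 151 ≈ 177.40 → 177.
SO₂ 457: bracket 450–542 → index 151–200; slope 49/92, offset 7.
AQI = 151 + 49/92·7 ≈ 154.73 ⇒ 155.
PM10: row 382.43–510.27 (AQI 201–300). (300−201)·(426.86−382.43)/(510.27−382.43) + 201 = 99·44.43/127.84 + 201 ≈ 235.41 → 235.
Sub-indices: O₃→89, CO→252, PM2.5→177, SO₂→155, PM10→235. Overall AQI = max = 252; dominant pollutant is CO.
AQI 252: Very Unhealthy.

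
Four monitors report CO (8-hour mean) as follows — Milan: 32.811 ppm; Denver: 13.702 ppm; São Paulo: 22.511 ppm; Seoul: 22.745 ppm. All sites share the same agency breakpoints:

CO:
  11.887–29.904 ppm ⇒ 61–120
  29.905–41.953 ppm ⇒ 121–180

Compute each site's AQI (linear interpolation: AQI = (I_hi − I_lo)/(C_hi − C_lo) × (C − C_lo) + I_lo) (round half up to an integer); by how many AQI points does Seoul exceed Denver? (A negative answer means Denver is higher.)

Milan 32.811: bracket 29.905–41.953 → index 121–180; slope 59/12.048, offset 2.906.
AQI = 121 + 59/12.048·2.906 ≈ 135.23 ⇒ 135.
Denver: 13.702 lies in 11.887–29.904, so I_lo=61, I_hi=120, C_lo=11.887, C_hi=29.904.
(120−61)/(29.904−11.887) × (13.702−11.887) + 61 = 59/18.017 × 1.815 + 61 ≈ 66.94 → 67.
São Paulo: 22.511 ∈ [11.887, 29.904] ↔ index [61, 120].
61 + (22.511−11.887)·(120−61)/(29.904−11.887) = 61 + 10.624·59/18.017 ≈ 95.79, so AQI = 96.
Seoul: 22.745 lies in 11.887–29.904, so I_lo=61, I_hi=120, C_lo=11.887, C_hi=29.904.
(120−61)/(29.904−11.887) × (22.745−11.887) + 61 = 59/18.017 × 10.858 + 61 ≈ 96.56 → 97.
AQIs: Milan=135, Denver=67, São Paulo=96, Seoul=97. Seoul (97) − Denver (67) = 30.

30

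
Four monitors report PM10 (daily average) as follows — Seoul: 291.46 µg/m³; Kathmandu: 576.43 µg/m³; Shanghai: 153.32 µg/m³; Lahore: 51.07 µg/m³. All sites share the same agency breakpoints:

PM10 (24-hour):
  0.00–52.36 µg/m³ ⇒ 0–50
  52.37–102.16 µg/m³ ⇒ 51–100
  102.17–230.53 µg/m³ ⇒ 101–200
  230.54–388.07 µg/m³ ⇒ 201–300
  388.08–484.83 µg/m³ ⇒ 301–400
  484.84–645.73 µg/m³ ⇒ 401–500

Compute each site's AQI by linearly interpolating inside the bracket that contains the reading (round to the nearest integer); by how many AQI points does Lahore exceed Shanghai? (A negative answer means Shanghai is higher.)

Seoul: 291.46 lies in 230.54–388.07, so I_lo=201, I_hi=300, C_lo=230.54, C_hi=388.07.
(300−201)/(388.07−230.54) × (291.46−230.54) + 201 = 99/157.53 × 60.92 + 201 ≈ 239.29 → 239.
Kathmandu: 576.43 lies in 484.84–645.73, so I_lo=401, I_hi=500, C_lo=484.84, C_hi=645.73.
(500−401)/(645.73−484.84) × (576.43−484.84) + 401 = 99/160.89 × 91.59 + 401 ≈ 457.36 → 457.
Shanghai 153.32: bracket 102.17–230.53 → index 101–200; slope 99/128.36, offset 51.15.
AQI = 101 + 99/128.36·51.15 ≈ 140.45 ⇒ 140.
Lahore: 51.07 lies in 0.00–52.36, so I_lo=0, I_hi=50, C_lo=0.00, C_hi=52.36.
(50−0)/(52.36−0.00) × (51.07−0.00) + 0 = 50/52.36 × 51.07 + 0 ≈ 48.77 → 49.
AQIs: Seoul=239, Kathmandu=457, Shanghai=140, Lahore=49. Lahore (49) − Shanghai (140) = -91.

-91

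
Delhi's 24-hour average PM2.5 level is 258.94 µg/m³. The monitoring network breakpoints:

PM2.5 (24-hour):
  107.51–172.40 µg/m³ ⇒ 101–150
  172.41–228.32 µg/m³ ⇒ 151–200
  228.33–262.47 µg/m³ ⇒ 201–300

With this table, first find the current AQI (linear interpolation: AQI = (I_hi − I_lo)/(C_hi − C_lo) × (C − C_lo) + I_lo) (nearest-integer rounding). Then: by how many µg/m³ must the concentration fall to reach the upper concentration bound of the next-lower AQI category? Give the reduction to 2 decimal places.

30.62

PM2.5 258.94: bracket 228.33–262.47 → index 201–300; slope 99/34.14, offset 30.61.
AQI = 201 + 99/34.14·30.61 ≈ 289.76 ⇒ 290.
Current AQI 290 is in the Very Unhealthy range (201–300). The next-lower category tops out at AQI 200, whose upper concentration bound is 228.32 µg/m³.
Reduction needed = 258.94 − 228.32 = 30.62 µg/m³.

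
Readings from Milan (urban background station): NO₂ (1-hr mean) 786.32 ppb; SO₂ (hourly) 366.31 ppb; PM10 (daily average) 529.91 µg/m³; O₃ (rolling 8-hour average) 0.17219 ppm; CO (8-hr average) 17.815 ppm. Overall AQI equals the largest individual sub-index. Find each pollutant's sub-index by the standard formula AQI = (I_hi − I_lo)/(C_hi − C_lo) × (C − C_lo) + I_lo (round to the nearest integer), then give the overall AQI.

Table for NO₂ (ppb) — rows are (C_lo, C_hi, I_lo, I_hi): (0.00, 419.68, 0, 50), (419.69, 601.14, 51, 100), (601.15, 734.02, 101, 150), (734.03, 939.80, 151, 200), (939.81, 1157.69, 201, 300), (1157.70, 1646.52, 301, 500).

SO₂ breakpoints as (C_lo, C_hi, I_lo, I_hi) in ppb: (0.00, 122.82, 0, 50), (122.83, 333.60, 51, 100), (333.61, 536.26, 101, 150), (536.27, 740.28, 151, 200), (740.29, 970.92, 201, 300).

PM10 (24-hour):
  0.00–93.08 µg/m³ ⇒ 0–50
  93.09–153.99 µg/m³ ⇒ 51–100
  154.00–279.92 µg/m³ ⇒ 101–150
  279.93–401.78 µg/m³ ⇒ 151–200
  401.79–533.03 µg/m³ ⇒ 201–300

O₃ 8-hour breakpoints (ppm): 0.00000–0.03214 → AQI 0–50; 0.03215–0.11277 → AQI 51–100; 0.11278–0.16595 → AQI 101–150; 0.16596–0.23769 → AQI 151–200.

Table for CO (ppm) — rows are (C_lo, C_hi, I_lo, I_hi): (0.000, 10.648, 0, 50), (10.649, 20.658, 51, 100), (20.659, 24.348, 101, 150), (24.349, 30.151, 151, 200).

NO₂ 786.32: bracket 734.03–939.80 → index 151–200; slope 49/205.77, offset 52.29.
AQI = 151 + 49/205.77·52.29 ≈ 163.45 ⇒ 163.
SO₂: 366.31 lies in 333.61–536.26, so I_lo=101, I_hi=150, C_lo=333.61, C_hi=536.26.
(150−101)/(536.26−333.61) × (366.31−333.61) + 101 = 49/202.65 × 32.70 + 101 ≈ 108.91 → 109.
PM10: 529.91 lies in 401.79–533.03, so I_lo=201, I_hi=300, C_lo=401.79, C_hi=533.03.
(300−201)/(533.03−401.79) × (529.91−401.79) + 201 = 99/131.24 × 128.12 + 201 ≈ 297.65 → 298.
O₃: row 0.16596–0.23769 (AQI 151–200). (200−151)·(0.17219−0.16596)/(0.23769−0.16596) + 151 = 49·0.00623/0.07173 + 151 ≈ 155.26 → 155.
CO: row 10.649–20.658 (AQI 51–100). (100−51)·(17.815−10.649)/(20.658−10.649) + 51 = 49·7.166/10.009 + 51 ≈ 86.08 → 86.
Sub-indices: NO₂→163, SO₂→109, PM10→298, O₃→155, CO→86. Overall AQI = max = 298; dominant pollutant is PM10.
AQI 298: Very Unhealthy.

298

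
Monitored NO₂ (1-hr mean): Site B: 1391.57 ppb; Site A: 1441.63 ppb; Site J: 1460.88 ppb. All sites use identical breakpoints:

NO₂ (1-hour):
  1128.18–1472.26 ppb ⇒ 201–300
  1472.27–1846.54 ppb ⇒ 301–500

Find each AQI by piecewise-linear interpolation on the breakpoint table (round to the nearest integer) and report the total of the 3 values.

Site B 1391.57: bracket 1128.18–1472.26 → index 201–300; slope 99/344.08, offset 263.39.
AQI = 201 + 99/344.08·263.39 ≈ 276.78 ⇒ 277.
Site A 1441.63: bracket 1128.18–1472.26 → index 201–300; slope 99/344.08, offset 313.45.
AQI = 201 + 99/344.08·313.45 ≈ 291.19 ⇒ 291.
Site J: row 1128.18–1472.26 (AQI 201–300). (300−201)·(1460.88−1128.18)/(1472.26−1128.18) + 201 = 99·332.70/344.08 + 201 ≈ 296.73 → 297.
AQIs: Site B=277, Site A=291, Site J=297. Sum = 277 + 291 + 297 = 865.

865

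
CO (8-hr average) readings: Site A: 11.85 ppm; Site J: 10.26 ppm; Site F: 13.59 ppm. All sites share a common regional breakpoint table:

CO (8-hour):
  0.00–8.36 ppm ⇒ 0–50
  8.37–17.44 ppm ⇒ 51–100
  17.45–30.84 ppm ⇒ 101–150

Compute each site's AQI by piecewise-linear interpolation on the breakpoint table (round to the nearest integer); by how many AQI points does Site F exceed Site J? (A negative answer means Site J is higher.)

Site A: row 8.37–17.44 (AQI 51–100). (100−51)·(11.85−8.37)/(17.44−8.37) + 51 = 49·3.48/9.07 + 51 ≈ 69.80 → 70.
Site J 10.26: bracket 8.37–17.44 → index 51–100; slope 49/9.07, offset 1.89.
AQI = 51 + 49/9.07·1.89 ≈ 61.21 ⇒ 61.
Site F 13.59: bracket 8.37–17.44 → index 51–100; slope 49/9.07, offset 5.22.
AQI = 51 + 49/9.07·5.22 ≈ 79.20 ⇒ 79.
AQIs: Site A=70, Site J=61, Site F=79. Site F (79) − Site J (61) = 18.

18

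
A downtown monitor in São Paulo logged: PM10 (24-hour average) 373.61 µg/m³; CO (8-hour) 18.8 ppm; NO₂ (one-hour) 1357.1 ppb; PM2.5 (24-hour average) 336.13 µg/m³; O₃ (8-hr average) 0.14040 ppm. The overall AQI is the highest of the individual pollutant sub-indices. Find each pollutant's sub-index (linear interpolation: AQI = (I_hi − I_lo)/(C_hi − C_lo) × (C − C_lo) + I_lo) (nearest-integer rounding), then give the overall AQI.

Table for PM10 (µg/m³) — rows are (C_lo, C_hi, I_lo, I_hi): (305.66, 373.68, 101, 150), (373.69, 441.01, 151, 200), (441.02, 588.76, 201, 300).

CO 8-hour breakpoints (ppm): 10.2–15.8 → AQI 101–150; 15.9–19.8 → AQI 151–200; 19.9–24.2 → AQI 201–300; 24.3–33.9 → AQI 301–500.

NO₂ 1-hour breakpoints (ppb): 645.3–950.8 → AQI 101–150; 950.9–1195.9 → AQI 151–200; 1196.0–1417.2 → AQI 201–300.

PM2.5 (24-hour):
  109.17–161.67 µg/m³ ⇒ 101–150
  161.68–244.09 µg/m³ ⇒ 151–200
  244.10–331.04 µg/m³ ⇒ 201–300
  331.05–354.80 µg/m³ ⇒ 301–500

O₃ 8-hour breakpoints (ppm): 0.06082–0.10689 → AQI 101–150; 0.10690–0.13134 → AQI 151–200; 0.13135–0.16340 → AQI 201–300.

344

PM10: row 305.66–373.68 (AQI 101–150). (150−101)·(373.61−305.66)/(373.68−305.66) + 101 = 49·67.95/68.02 + 101 ≈ 149.95 → 150.
CO 18.8: bracket 15.9–19.8 → index 151–200; slope 49/3.9, offset 2.9.
AQI = 151 + 49/3.9·2.9 ≈ 187.44 ⇒ 187.
NO₂: 1357.1 lies in 1196.0–1417.2, so I_lo=201, I_hi=300, C_lo=1196.0, C_hi=1417.2.
(300−201)/(1417.2−1196.0) × (1357.1−1196.0) + 201 = 99/221.2 × 161.1 + 201 ≈ 273.10 → 273.
PM2.5 336.13: bracket 331.05–354.80 → index 301–500; slope 199/23.75, offset 5.08.
AQI = 301 + 199/23.75·5.08 ≈ 343.57 ⇒ 344.
O₃: 0.14040 lies in 0.13135–0.16340, so I_lo=201, I_hi=300, C_lo=0.13135, C_hi=0.16340.
(300−201)/(0.16340−0.13135) × (0.14040−0.13135) + 201 = 99/0.03205 × 0.00905 + 201 ≈ 228.95 → 229.
Sub-indices: PM10→150, CO→187, NO₂→273, PM2.5→344, O₃→229. Overall AQI = max = 344; dominant pollutant is PM2.5.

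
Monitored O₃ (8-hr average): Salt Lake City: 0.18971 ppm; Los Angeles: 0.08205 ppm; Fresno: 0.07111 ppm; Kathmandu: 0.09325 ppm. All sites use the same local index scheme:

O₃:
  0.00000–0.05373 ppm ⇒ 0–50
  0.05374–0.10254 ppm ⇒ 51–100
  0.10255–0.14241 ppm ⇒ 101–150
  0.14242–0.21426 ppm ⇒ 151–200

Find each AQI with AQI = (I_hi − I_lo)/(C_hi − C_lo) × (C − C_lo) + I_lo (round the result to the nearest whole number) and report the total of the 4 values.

421

Salt Lake City: 0.18971 lies in 0.14242–0.21426, so I_lo=151, I_hi=200, C_lo=0.14242, C_hi=0.21426.
(200−151)/(0.21426−0.14242) × (0.18971−0.14242) + 151 = 49/0.07184 × 0.04729 + 151 ≈ 183.26 → 183.
Los Angeles: row 0.05374–0.10254 (AQI 51–100). (100−51)·(0.08205−0.05374)/(0.10254−0.05374) + 51 = 49·0.02831/0.04880 + 51 ≈ 79.43 → 79.
Fresno 0.07111: bracket 0.05374–0.10254 → index 51–100; slope 49/0.04880, offset 0.01737.
AQI = 51 + 49/0.04880·0.01737 ≈ 68.44 ⇒ 68.
Kathmandu: 0.09325 ∈ [0.05374, 0.10254] ↔ index [51, 100].
51 + (0.09325−0.05374)·(100−51)/(0.10254−0.05374) = 51 + 0.03951·49/0.04880 ≈ 90.67, so AQI = 91.
AQIs: Salt Lake City=183, Los Angeles=79, Fresno=68, Kathmandu=91. Sum = 183 + 79 + 68 + 91 = 421.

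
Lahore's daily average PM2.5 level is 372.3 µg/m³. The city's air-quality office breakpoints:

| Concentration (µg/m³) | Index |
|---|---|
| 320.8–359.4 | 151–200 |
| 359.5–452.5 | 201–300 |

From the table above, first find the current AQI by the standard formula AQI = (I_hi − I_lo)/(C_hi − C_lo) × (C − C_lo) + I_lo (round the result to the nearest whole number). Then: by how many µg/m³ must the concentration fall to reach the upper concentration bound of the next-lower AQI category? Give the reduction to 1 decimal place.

12.9

PM2.5: 372.3 lies in 359.5–452.5, so I_lo=201, I_hi=300, C_lo=359.5, C_hi=452.5.
(300−201)/(452.5−359.5) × (372.3−359.5) + 201 = 99/93.0 × 12.8 + 201 ≈ 214.63 → 215.
Current AQI 215 is in the Very Unhealthy range (201–300). The next-lower category tops out at AQI 200, whose upper concentration bound is 359.4 µg/m³.
Reduction needed = 372.3 − 359.4 = 12.9 µg/m³.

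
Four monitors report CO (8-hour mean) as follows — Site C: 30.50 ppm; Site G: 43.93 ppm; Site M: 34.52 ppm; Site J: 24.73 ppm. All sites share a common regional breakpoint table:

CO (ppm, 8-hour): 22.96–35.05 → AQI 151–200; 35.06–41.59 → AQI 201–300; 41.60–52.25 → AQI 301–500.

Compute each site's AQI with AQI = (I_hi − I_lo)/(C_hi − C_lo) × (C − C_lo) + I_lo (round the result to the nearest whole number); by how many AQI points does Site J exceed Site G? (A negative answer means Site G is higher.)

Site C: 30.50 lies in 22.96–35.05, so I_lo=151, I_hi=200, C_lo=22.96, C_hi=35.05.
(200−151)/(35.05−22.96) × (30.50−22.96) + 151 = 49/12.09 × 7.54 + 151 ≈ 181.56 → 182.
Site G 43.93: bracket 41.60–52.25 → index 301–500; slope 199/10.65, offset 2.33.
AQI = 301 + 199/10.65·2.33 ≈ 344.54 ⇒ 345.
Site M: 34.52 lies in 22.96–35.05, so I_lo=151, I_hi=200, C_lo=22.96, C_hi=35.05.
(200−151)/(35.05−22.96) × (34.52−22.96) + 151 = 49/12.09 × 11.56 + 151 ≈ 197.85 → 198.
Site J: row 22.96–35.05 (AQI 151–200). (200−151)·(24.73−22.96)/(35.05−22.96) + 151 = 49·1.77/12.09 + 151 ≈ 158.17 → 158.
AQIs: Site C=182, Site G=345, Site M=198, Site J=158. Site J (158) − Site G (345) = -187.

-187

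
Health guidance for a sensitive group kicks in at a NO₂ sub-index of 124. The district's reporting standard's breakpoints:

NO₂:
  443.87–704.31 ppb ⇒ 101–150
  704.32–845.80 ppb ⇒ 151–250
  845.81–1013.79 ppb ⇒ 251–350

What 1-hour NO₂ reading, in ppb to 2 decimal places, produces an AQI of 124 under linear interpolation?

566.12

AQI 124 lies in the 101–150 band, which corresponds to 443.87–704.31 ppb.
C = 443.87 + (124−101)×(704.31−443.87)/(150−101) = 443.87 + 23×260.44/49 ≈ 566.1173 ppb → 566.12 ppb to 2 dp.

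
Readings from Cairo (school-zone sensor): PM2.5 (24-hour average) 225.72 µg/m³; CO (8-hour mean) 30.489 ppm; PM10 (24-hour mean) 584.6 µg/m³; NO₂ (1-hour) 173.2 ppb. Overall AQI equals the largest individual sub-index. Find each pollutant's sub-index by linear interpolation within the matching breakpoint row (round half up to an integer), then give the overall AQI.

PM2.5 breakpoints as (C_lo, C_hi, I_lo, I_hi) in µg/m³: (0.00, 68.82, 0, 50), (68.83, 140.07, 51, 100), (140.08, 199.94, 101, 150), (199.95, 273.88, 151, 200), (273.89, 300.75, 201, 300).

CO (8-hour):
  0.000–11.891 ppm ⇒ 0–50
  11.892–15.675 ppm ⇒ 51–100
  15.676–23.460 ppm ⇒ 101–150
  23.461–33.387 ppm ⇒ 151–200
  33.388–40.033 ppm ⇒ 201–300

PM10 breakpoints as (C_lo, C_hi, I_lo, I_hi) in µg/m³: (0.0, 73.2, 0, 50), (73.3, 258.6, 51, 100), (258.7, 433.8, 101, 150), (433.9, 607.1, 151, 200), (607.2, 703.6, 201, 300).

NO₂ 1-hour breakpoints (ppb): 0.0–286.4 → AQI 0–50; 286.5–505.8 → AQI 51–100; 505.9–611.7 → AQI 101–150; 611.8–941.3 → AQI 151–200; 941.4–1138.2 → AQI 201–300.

PM2.5: row 199.95–273.88 (AQI 151–200). (200−151)·(225.72−199.95)/(273.88−199.95) + 151 = 49·25.77/73.93 + 151 ≈ 168.08 → 168.
CO: row 23.461–33.387 (AQI 151–200). (200−151)·(30.489−23.461)/(33.387−23.461) + 151 = 49·7.028/9.926 + 151 ≈ 185.69 → 186.
PM10: 584.6 lies in 433.9–607.1, so I_lo=151, I_hi=200, C_lo=433.9, C_hi=607.1.
(200−151)/(607.1−433.9) × (584.6−433.9) + 151 = 49/173.2 × 150.7 + 151 ≈ 193.63 → 194.
NO₂: 173.2 ∈ [0.0, 286.4] ↔ index [0, 50].
0 + (173.2−0.0)·(50−0)/(286.4−0.0) = 0 + 173.2·50/286.4 ≈ 30.24, so AQI = 30.
Sub-indices: PM2.5→168, CO→186, PM10→194, NO₂→30. Overall AQI = max = 194; dominant pollutant is PM10.

194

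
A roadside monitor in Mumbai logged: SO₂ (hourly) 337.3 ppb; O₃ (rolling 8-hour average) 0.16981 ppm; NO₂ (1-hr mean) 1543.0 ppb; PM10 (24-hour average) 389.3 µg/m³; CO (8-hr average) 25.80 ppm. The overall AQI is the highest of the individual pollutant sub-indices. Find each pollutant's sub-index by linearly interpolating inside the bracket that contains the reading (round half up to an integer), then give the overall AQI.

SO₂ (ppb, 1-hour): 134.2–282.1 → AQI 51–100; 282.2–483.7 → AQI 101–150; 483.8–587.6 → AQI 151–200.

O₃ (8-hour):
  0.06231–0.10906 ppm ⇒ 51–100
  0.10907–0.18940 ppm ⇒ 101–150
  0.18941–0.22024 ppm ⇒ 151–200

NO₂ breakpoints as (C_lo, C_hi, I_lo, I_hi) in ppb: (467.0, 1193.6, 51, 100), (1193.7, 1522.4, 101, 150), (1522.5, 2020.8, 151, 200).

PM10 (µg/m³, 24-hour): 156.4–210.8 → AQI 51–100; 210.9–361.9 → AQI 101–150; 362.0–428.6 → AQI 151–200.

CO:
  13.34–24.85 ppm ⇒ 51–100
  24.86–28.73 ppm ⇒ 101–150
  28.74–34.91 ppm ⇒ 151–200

SO₂: row 282.2–483.7 (AQI 101–150). (150−101)·(337.3−282.2)/(483.7−282.2) + 101 = 49·55.1/201.5 + 101 ≈ 114.40 → 114.
O₃ 0.16981: bracket 0.10907–0.18940 → index 101–150; slope 49/0.08033, offset 0.06074.
AQI = 101 + 49/0.08033·0.06074 ≈ 138.05 ⇒ 138.
NO₂ 1543.0: bracket 1522.5–2020.8 → index 151–200; slope 49/498.3, offset 20.5.
AQI = 151 + 49/498.3·20.5 ≈ 153.02 ⇒ 153.
PM10: 389.3 ∈ [362.0, 428.6] ↔ index [151, 200].
151 + (389.3−362.0)·(200−151)/(428.6−362.0) = 151 + 27.3·49/66.6 ≈ 171.09, so AQI = 171.
CO: row 24.86–28.73 (AQI 101–150). (150−101)·(25.80−24.86)/(28.73−24.86) + 101 = 49·0.94/3.87 + 101 ≈ 112.90 → 113.
Sub-indices: SO₂→114, O₃→138, NO₂→153, PM10→171, CO→113. Overall AQI = max = 171; dominant pollutant is PM10.

171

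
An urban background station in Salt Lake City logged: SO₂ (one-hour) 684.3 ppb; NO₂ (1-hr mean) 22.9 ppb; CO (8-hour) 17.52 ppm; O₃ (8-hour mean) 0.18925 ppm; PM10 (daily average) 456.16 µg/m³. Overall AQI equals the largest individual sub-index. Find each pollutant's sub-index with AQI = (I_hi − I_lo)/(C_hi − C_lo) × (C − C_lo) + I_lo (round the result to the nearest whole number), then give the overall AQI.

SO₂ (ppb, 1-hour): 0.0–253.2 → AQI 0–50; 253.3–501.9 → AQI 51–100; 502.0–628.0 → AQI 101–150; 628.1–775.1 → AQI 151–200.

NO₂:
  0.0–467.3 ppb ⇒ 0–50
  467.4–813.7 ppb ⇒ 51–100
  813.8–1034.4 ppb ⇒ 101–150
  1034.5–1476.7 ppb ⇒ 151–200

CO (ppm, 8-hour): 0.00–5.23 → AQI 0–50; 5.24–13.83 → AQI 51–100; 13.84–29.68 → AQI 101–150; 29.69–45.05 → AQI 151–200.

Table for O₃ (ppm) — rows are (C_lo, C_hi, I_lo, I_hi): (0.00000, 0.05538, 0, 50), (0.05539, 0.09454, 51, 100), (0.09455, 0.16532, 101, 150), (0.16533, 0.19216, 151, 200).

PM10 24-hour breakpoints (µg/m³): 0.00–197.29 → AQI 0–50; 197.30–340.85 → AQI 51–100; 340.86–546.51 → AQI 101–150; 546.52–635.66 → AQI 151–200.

195

SO₂: row 628.1–775.1 (AQI 151–200). (200−151)·(684.3−628.1)/(775.1−628.1) + 151 = 49·56.2/147.0 + 151 ≈ 169.73 → 170.
NO₂: row 0.0–467.3 (AQI 0–50). (50−0)·(22.9−0.0)/(467.3−0.0) + 0 = 50·22.9/467.3 + 0 ≈ 2.45 → 2.
CO 17.52: bracket 13.84–29.68 → index 101–150; slope 49/15.84, offset 3.68.
AQI = 101 + 49/15.84·3.68 ≈ 112.38 ⇒ 112.
O₃: 0.18925 ∈ [0.16533, 0.19216] ↔ index [151, 200].
151 + (0.18925−0.16533)·(200−151)/(0.19216−0.16533) = 151 + 0.02392·49/0.02683 ≈ 194.69, so AQI = 195.
PM10: 456.16 lies in 340.86–546.51, so I_lo=101, I_hi=150, C_lo=340.86, C_hi=546.51.
(150−101)/(546.51−340.86) × (456.16−340.86) + 101 = 49/205.65 × 115.30 + 101 ≈ 128.47 → 128.
Sub-indices: SO₂→170, NO₂→2, CO→112, O₃→195, PM10→128. Overall AQI = max = 195; dominant pollutant is O₃.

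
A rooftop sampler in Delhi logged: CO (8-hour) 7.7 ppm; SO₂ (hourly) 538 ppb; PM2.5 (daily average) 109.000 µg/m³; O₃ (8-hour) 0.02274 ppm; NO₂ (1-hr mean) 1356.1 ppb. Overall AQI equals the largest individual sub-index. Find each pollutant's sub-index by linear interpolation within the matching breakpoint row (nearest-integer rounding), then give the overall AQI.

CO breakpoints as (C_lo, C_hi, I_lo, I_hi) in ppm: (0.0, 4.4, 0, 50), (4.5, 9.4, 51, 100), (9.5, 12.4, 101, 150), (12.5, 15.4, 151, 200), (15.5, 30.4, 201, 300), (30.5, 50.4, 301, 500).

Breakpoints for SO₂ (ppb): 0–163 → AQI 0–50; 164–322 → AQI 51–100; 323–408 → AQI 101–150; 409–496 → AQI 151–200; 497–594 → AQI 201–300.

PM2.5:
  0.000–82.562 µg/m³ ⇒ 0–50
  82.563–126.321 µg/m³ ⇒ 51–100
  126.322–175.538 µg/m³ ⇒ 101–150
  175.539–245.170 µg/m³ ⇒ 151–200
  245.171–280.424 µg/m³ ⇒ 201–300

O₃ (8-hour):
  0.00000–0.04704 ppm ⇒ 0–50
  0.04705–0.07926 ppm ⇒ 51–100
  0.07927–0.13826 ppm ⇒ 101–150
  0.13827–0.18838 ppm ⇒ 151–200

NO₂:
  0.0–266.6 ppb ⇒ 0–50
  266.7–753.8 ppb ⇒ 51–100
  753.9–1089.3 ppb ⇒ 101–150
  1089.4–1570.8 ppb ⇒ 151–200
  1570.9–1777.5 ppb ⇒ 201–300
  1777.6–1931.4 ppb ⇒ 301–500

CO: 7.7 lies in 4.5–9.4, so I_lo=51, I_hi=100, C_lo=4.5, C_hi=9.4.
(100−51)/(9.4−4.5) × (7.7−4.5) + 51 = 49/4.9 × 3.2 + 51 ≈ 83.00 → 83.
SO₂ 538: bracket 497–594 → index 201–300; slope 99/97, offset 41.
AQI = 201 + 99/97·41 ≈ 242.85 ⇒ 243.
PM2.5 109.000: bracket 82.563–126.321 → index 51–100; slope 49/43.758, offset 26.437.
AQI = 51 + 49/43.758·26.437 ≈ 80.60 ⇒ 81.
O₃ 0.02274: bracket 0.00000–0.04704 → index 0–50; slope 50/0.04704, offset 0.02274.
AQI = 0 + 50/0.04704·0.02274 ≈ 24.17 ⇒ 24.
NO₂: 1356.1 lies in 1089.4–1570.8, so I_lo=151, I_hi=200, C_lo=1089.4, C_hi=1570.8.
(200−151)/(1570.8−1089.4) × (1356.1−1089.4) + 151 = 49/481.4 × 266.7 + 151 ≈ 178.15 → 178.
Sub-indices: CO→83, SO₂→243, PM2.5→81, O₃→24, NO₂→178. Overall AQI = max = 243; dominant pollutant is SO₂.
AQI 243: Very Unhealthy.

243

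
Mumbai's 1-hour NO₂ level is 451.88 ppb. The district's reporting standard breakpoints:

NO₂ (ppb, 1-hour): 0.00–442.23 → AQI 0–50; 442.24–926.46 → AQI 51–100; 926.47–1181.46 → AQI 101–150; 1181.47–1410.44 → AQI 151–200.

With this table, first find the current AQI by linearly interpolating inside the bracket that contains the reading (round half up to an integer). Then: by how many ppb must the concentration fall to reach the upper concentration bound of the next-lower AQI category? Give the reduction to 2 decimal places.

9.65

NO₂: 451.88 ∈ [442.24, 926.46] ↔ index [51, 100].
51 + (451.88−442.24)·(100−51)/(926.46−442.24) = 51 + 9.64·49/484.22 ≈ 51.98, so AQI = 52.
Current AQI 52 is in the Moderate range (51–100). The next-lower category tops out at AQI 50, whose upper concentration bound is 442.23 ppb.
Reduction needed = 451.88 − 442.23 = 9.65 ppb.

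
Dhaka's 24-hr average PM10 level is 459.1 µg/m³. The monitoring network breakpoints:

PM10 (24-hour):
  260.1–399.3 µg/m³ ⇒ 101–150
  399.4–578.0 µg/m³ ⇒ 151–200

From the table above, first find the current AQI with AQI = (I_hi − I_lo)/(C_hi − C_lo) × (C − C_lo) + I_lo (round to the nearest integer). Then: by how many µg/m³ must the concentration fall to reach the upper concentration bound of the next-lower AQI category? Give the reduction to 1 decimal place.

59.8

PM10: row 399.4–578.0 (AQI 151–200). (200−151)·(459.1−399.4)/(578.0−399.4) + 151 = 49·59.7/178.6 + 151 ≈ 167.38 → 167.
Current AQI 167 is in the Unhealthy range (151–200). The next-lower category tops out at AQI 150, whose upper concentration bound is 399.3 µg/m³.
Reduction needed = 459.1 − 399.3 = 59.8 µg/m³.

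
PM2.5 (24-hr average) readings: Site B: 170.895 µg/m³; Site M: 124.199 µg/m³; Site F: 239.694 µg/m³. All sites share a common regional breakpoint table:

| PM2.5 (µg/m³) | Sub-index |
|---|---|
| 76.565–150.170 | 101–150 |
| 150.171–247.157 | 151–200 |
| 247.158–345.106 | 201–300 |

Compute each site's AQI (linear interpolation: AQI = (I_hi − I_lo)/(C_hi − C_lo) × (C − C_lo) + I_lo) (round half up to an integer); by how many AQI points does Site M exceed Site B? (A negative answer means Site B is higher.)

Site B: row 150.171–247.157 (AQI 151–200). (200−151)·(170.895−150.171)/(247.157−150.171) + 151 = 49·20.724/96.986 + 151 ≈ 161.47 → 161.
Site M: row 76.565–150.170 (AQI 101–150). (150−101)·(124.199−76.565)/(150.170−76.565) + 101 = 49·47.634/73.605 + 101 ≈ 132.71 → 133.
Site F: 239.694 lies in 150.171–247.157, so I_lo=151, I_hi=200, C_lo=150.171, C_hi=247.157.
(200−151)/(247.157−150.171) × (239.694−150.171) + 151 = 49/96.986 × 89.523 + 151 ≈ 196.23 → 196.
AQIs: Site B=161, Site M=133, Site F=196. Site M (133) − Site B (161) = -28.

-28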